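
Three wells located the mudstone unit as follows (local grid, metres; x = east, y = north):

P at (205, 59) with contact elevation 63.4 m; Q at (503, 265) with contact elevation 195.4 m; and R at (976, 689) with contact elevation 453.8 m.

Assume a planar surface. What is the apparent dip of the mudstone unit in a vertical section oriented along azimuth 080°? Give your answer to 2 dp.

Two edge vectors: P→Q = (298, 206, 132), P→R = (771, 630, 390.4).
Normal n = (P→Q) × (P→R) = (-2737.6, -14567.2, 28914).
So ∂z/∂x = −n_x/n_z = 0.09468 and ∂z/∂y = −n_y/n_z = 0.50381.
Unit vector along 080° is (sin 80°, cos 80°) = (0.9848, 0.1736).
Slope in that direction = a·(0.9848) + b·(0.1736) = 0.18073.
Apparent dip = arctan|0.18073| = 10.24° (true dip is 27.1°, so apparent ≤ true as expected).

10.24°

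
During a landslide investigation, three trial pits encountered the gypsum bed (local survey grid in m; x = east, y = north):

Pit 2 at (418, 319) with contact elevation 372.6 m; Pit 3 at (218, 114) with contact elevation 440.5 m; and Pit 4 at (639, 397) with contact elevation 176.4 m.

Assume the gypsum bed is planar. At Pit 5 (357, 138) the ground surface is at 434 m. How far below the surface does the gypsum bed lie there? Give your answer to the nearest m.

Two edge vectors: Pit 2→Pit 3 = (-200, -205, 67.9), Pit 2→Pit 4 = (221, 78, -196.2).
Normal n = (Pit 2→Pit 3) × (Pit 2→Pit 4) = (34924.8, -24234.1, 29705).
So ∂z/∂x = −n_x/n_z = −1.17572 and ∂z/∂y = −n_y/n_z = 0.81583.
Intercept c from Pit 2: 372.6 + 491.45 − 260.25 = 603.80.
At (357, 138): z_contact = −419.7 + 112.6 + 603.80 = 296.7 m.
Depth below ground = 434 − 296.7 = 137 m.

137 m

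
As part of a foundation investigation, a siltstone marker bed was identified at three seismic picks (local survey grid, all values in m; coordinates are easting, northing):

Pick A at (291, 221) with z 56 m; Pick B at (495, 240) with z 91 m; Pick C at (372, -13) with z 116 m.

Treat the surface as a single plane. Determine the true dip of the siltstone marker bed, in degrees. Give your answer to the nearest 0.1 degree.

Let the plane be z = a·easting + b·northing + c.
Pick B−Pick A: 204a + 19b = 35;  Pick C−Pick A: 81a − 234b = 60.
Solving gives a = 0.18935, b = −0.19087.
Gradient magnitude |∇z| = √(a² + b²) = √(0.03585 + 0.03643) = 0.26885.
True dip = arctan(0.26885) = 15.0°, dipping toward NW (azimuth ≈ 315°).

15.0°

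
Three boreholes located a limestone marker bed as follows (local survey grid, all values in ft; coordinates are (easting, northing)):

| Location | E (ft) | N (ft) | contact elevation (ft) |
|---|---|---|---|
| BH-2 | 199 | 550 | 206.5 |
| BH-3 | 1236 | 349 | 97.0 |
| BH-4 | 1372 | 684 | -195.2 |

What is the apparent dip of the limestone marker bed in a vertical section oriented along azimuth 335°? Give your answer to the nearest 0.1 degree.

30.5°

Two edge vectors: BH-2→BH-3 = (1037, -201, -109.5), BH-2→BH-4 = (1173, 134, -401.7).
Normal n = (BH-2→BH-3) × (BH-2→BH-4) = (95414.7, 288119.4, 374731).
So ∂z/∂E = −n_x/n_z = −0.25462 and ∂z/∂N = −n_y/n_z = −0.76887.
Unit vector along 335° is (sin 335°, cos 335°) = (-0.4226, 0.9063).
Slope in that direction = a·(-0.4226) + b·(0.9063) = −0.58922.
Apparent dip = arctan|0.58922| = 30.5° (true dip is 39.0°, so apparent ≤ true as expected).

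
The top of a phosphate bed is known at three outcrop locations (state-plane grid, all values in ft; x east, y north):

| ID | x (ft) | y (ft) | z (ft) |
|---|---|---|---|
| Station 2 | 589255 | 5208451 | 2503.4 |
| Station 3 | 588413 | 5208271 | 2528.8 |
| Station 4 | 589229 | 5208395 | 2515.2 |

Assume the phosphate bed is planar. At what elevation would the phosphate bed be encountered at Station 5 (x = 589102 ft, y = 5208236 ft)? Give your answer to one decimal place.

Let the plane be z = a·x + b·y + c.
Station 3−Station 2: −842a − 180b = 25.4;  Station 4−Station 2: −26a − 56b = 11.8.
Solving gives a = 0.016519118, b = −0.218383876.
Then c = 2503.4 − a·589255 − b·5208451 = 1130211.15.
At (589102, 5208236): z = 9731.4 − 1137394.8 + 1130211.15 = 2547.8 ft.

2547.8 ft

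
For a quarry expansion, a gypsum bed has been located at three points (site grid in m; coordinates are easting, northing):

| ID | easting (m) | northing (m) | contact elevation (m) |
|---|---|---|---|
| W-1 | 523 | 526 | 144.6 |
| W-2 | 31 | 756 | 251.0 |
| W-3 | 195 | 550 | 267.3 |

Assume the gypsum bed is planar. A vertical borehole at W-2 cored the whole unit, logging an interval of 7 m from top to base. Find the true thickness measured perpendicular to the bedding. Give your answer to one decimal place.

Two edge vectors: W-1→W-2 = (-492, 230, 106.4), W-1→W-3 = (-328, 24, 122.7).
Normal n = (W-1→W-2) × (W-1→W-3) = (25667.4, 25469.2, 63632).
So ∂z/∂easting = −n_x/n_z = −0.40337 and ∂z/∂northing = −n_y/n_z = −0.40026.
|∇z| = √(a²+b²) = 0.56826, so dip δ = arctan(0.56826) = 29.61°.
True thickness = vertical thickness × cos δ = 7 × cos 29.61° = 6.1 m.

6.1 m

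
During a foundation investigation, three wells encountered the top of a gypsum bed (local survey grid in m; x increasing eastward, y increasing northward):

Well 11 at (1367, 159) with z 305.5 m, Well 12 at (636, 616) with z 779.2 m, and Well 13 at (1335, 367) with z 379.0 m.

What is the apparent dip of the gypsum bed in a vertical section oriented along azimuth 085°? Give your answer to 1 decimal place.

Two edge vectors: Well 11→Well 12 = (-731, 457, 473.7), Well 11→Well 13 = (-32, 208, 73.5).
Normal n = (Well 11→Well 12) × (Well 11→Well 13) = (-64940.1, 38570.1, -137424).
So ∂z/∂x = −n_x/n_z = −0.47255 and ∂z/∂y = −n_y/n_z = 0.28066.
Unit vector along 085° is (sin 85°, cos 85°) = (0.9962, 0.0872).
Slope in that direction = a·(0.9962) + b·(0.0872) = −0.44629.
Apparent dip = arctan|0.44629| = 24.1° (true dip is 28.8°, so apparent ≤ true as expected).

24.1°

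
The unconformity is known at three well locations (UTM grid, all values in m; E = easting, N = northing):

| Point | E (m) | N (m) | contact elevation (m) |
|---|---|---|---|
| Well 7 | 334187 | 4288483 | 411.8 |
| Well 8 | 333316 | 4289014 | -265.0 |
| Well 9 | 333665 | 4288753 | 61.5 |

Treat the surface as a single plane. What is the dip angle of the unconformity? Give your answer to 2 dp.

48.98°

Two edge vectors: Well 7→Well 8 = (-871, 531, -676.8), Well 7→Well 9 = (-522, 270, -350.3).
Normal n = (Well 7→Well 8) × (Well 7→Well 9) = (-3273.3, 48178.3, 42012).
So ∂z/∂E = −n_x/n_z = 0.07791 and ∂z/∂N = −n_y/n_z = −1.14677.
Gradient magnitude |∇z| = √(a² + b²) = √(0.00607 + 1.31509) = 1.14942.
True dip = arctan(1.14942) = 48.98°, dipping toward N (azimuth ≈ 356°).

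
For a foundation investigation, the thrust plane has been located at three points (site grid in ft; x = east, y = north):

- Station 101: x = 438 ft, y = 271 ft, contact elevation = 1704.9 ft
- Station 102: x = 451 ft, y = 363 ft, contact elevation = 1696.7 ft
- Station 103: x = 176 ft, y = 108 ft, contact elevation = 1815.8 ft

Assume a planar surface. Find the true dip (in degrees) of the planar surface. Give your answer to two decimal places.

22.03°

Two edge vectors: Station 101→Station 102 = (13, 92, -8.2), Station 101→Station 103 = (-262, -163, 110.9).
Normal n = (Station 101→Station 102) × (Station 101→Station 103) = (8866.2, 706.7, 21985).
So ∂z/∂x = −n_x/n_z = −0.40328 and ∂z/∂y = −n_y/n_z = −0.03214.
Gradient magnitude |∇z| = √(a² + b²) = √(0.16264 + 0.00103) = 0.40456.
True dip = arctan(0.40456) = 22.03°, dipping toward E (azimuth ≈ 085°).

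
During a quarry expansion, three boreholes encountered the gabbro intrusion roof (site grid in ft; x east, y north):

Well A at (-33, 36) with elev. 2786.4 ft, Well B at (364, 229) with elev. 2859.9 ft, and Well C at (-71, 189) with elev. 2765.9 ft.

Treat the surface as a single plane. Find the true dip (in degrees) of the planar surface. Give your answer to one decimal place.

Two edge vectors: Well A→Well B = (397, 193, 73.5), Well A→Well C = (-38, 153, -20.5).
Normal n = (Well A→Well B) × (Well A→Well C) = (-15202, 5345.5, 68075).
So ∂z/∂x = −n_x/n_z = 0.22331 and ∂z/∂y = −n_y/n_z = −0.07852.
Gradient magnitude |∇z| = √(a² + b²) = √(0.04987 + 0.00617) = 0.23672.
True dip = arctan(0.23672) = 13.3°, dipping toward WNW (azimuth ≈ 289°).

13.3°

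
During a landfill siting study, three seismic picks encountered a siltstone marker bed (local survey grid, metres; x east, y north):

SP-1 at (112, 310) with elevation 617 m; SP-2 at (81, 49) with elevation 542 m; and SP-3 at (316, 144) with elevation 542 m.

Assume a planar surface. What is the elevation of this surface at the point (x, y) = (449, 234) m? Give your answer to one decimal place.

Two edge vectors: SP-1→SP-2 = (-31, -261, -75), SP-1→SP-3 = (204, -166, -75).
Normal n = (SP-1→SP-2) × (SP-1→SP-3) = (7125, -17625, 58390).
So ∂z/∂x = −n_x/n_z = −0.12202 and ∂z/∂y = −n_y/n_z = 0.30185.
Intercept c from SP-1: 617 + 13.67 − 93.57 = 537.09.
At (449, 234): z = −54.8 + 70.6 + 537.09 = 552.9 m.

552.9 m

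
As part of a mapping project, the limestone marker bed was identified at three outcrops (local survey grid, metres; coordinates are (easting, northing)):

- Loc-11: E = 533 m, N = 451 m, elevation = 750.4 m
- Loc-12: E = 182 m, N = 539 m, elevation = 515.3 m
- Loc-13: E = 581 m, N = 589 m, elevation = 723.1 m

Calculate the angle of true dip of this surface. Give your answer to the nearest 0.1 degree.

Let the plane be z = a·E + b·N + c.
Loc-12−Loc-11: −351a + 88b = −235.1;  Loc-13−Loc-11: 48a + 138b = −27.3.
Solving gives a = 0.57046, b = −0.39625.
Gradient magnitude |∇z| = √(a² + b²) = √(0.32542 + 0.15701) = 0.69457.
True dip = arctan(0.69457) = 34.8°, dipping toward NW (azimuth ≈ 305°).

34.8°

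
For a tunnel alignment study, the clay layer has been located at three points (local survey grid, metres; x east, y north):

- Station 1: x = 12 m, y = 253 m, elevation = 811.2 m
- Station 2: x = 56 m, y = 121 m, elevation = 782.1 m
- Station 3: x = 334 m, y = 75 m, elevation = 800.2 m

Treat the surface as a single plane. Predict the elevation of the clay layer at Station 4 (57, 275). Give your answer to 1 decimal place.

821.7 m

Let the plane be z = a·x + b·y + c.
Station 2−Station 1: 44a − 132b = −29.1;  Station 3−Station 1: 322a − 178b = −11.
Solving gives a = 0.10752, b = 0.25629.
Then c = 811.2 − a·12 − b·253 = 745.07.
At (57, 275): z = 6.1 + 70.5 + 745.07 = 821.7 m.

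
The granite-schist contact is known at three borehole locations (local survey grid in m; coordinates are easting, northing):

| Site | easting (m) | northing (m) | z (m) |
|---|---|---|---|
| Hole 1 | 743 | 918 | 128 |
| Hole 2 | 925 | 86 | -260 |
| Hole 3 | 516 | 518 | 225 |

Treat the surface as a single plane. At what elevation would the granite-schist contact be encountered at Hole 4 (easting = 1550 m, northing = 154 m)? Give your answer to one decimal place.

Two edge vectors: Hole 1→Hole 2 = (182, -832, -388), Hole 1→Hole 3 = (-227, -400, 97).
Normal n = (Hole 1→Hole 2) × (Hole 1→Hole 3) = (-235904, 70422, -261664).
So ∂z/∂easting = −n_x/n_z = −0.901553 and ∂z/∂northing = −n_y/n_z = 0.269131.
Intercept c from Hole 1: 128 + 669.85 − 247.06 = 550.79.
At (1550, 154): z = −1397.4 + 41.4 + 550.79 = -805.2 m.

-805.2 m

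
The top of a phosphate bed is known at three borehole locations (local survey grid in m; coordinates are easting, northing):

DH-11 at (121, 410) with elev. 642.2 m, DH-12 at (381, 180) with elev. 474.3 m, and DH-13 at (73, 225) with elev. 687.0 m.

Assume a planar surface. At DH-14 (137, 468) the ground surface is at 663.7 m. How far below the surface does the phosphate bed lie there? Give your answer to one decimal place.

36.2 m

Let the plane be z = a·easting + b·northing + c.
DH-12−DH-11: 260a − 230b = −167.9;  DH-13−DH-11: −48a − 185b = 44.8.
Solving gives a = −0.69945, b = −0.06068.
Then c = 642.2 − a·121 − b·410 = 751.71.
At (137, 468): z_contact = −95.82 − 28.40 + 751.71 = 627.49 m.
Depth below ground = 663.7 − 627.49 = 36.2 m.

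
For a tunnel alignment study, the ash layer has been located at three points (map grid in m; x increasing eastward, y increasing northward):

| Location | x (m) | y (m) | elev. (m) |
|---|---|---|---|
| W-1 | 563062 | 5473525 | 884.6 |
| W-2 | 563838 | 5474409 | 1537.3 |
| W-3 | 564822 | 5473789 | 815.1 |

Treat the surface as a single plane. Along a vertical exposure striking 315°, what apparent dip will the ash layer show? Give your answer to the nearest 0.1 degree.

36.9°

Let the plane be z = a·x + b·y + c.
W-2−W-1: 776a + 884b = 652.7;  W-3−W-1: 1760a + 264b = −69.5.
Solving gives a = −0.17302, b = 0.89023.
Unit vector along 315° is (sin 315°, cos 315°) = (-0.7071, 0.7071).
Slope in that direction = a·(-0.7071) + b·(0.7071) = 0.75184.
Apparent dip = arctan|0.75184| = 36.9° (true dip is 42.2°, so apparent ≤ true as expected).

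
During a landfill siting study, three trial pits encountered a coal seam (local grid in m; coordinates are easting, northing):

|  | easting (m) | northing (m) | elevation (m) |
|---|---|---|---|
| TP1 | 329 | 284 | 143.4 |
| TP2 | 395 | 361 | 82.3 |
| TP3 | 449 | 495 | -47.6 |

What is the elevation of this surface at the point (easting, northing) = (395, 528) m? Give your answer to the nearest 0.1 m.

-105.7 m

Two edge vectors: TP1→TP2 = (66, 77, -61.1), TP1→TP3 = (120, 211, -191).
Normal n = (TP1→TP2) × (TP1→TP3) = (-1814.9, 5274, 4686).
So ∂z/∂easting = −n_x/n_z = 0.38730 and ∂z/∂northing = −n_y/n_z = −1.12548.
Intercept c from TP1: 143.4 − 127.42 + 319.64 = 335.61.
At (395, 528): z = 153.0 − 594.3 + 335.61 = -105.7 m.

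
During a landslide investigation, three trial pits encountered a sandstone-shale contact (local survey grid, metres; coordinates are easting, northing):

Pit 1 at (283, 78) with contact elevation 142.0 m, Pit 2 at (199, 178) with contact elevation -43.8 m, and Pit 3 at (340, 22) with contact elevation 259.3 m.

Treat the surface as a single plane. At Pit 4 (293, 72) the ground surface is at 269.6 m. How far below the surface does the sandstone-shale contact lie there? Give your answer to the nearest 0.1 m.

109.9 m

Let the plane be z = a·easting + b·northing + c.
Pit 2−Pit 1: −84a + 100b = −185.8;  Pit 3−Pit 1: 57a − 56b = 117.3.
Solving gives a = 1.33052, b = −0.74036.
Then c = 142 − a·283 − b·78 = −176.79.
At (293, 72): z_contact = 389.84 − 53.31 − 176.79 = 159.75 m.
Depth below ground = 269.6 − 159.75 = 109.9 m.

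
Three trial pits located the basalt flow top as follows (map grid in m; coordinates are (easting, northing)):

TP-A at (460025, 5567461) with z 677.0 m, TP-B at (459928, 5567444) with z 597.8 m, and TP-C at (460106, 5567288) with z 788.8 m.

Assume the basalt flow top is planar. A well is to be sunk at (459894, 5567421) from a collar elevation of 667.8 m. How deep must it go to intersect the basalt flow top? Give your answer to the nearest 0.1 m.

93.6 m

Let the plane be z = a·E + b·N + c.
TP-B−TP-A: −97a − 17b = −79.2;  TP-C−TP-A: 81a − 173b = 111.8.
Solving gives a = 0.859246613, b = −0.243936557.
Then c = 677 − a·460025 − b·5567461 = 963509.34.
At (459894, 5567421): z_contact = 395162.36 − 1358097.51 + 963509.34 = 574.20 m.
Depth below ground = 667.8 − 574.20 = 93.6 m.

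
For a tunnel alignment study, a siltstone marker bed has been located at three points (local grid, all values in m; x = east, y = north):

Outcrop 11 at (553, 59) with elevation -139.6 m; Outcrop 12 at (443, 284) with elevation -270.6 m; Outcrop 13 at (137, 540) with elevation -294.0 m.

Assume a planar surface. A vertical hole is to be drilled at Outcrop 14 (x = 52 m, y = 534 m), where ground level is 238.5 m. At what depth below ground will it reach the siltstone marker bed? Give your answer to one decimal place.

Two edge vectors: Outcrop 11→Outcrop 12 = (-110, 225, -131), Outcrop 11→Outcrop 13 = (-416, 481, -154.4).
Normal n = (Outcrop 11→Outcrop 12) × (Outcrop 11→Outcrop 13) = (28271, 37512, 40690).
So ∂z/∂x = −n_x/n_z = −0.69479 and ∂z/∂y = −n_y/n_z = −0.92190.
Intercept c from Outcrop 11: -139.6 + 384.22 + 54.39 = 299.01.
At (52, 534): z_contact = −36.13 − 492.29 + 299.01 = -229.41 m.
Depth below ground = 238.5 − (-229.41) = 467.9 m.

467.9 m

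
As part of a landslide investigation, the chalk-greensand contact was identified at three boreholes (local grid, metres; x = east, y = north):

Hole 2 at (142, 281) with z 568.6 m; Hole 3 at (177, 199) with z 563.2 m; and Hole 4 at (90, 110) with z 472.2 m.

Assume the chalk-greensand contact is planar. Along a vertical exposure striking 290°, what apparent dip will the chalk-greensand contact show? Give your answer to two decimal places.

27.39°

Let the plane be z = a·x + b·y + c.
Hole 3−Hole 2: 35a − 82b = −5.4;  Hole 4−Hole 2: −52a − 171b = −96.4.
Solving gives a = 0.68118, b = 0.35660.
Unit vector along 290° is (sin 290°, cos 290°) = (-0.9397, 0.3420).
Slope in that direction = a·(-0.9397) + b·(0.3420) = −0.51813.
Apparent dip = arctan|0.51813| = 27.39° (true dip is 37.6°, so apparent ≤ true as expected).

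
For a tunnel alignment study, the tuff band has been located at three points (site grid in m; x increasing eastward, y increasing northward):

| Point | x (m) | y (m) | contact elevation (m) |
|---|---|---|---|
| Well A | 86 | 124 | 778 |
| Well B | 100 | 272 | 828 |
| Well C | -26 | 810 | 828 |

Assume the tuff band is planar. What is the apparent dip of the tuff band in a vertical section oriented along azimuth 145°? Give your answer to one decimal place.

21.4°

Two edge vectors: Well A→Well B = (14, 148, 50), Well A→Well C = (-112, 686, 50).
Normal n = (Well A→Well B) × (Well A→Well C) = (-26900, -6300, 26180).
So ∂z/∂x = −n_x/n_z = 1.02750 and ∂z/∂y = −n_y/n_z = 0.24064.
Unit vector along 145° is (sin 145°, cos 145°) = (0.5736, -0.8192).
Slope in that direction = a·(0.5736) + b·(-0.8192) = 0.39223.
Apparent dip = arctan|0.39223| = 21.4° (true dip is 46.5°, so apparent ≤ true as expected).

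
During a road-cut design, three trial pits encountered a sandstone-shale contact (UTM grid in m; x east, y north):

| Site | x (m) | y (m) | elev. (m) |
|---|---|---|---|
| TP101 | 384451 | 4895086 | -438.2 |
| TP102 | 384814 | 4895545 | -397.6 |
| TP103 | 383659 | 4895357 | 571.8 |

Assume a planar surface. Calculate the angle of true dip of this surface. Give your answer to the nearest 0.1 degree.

Let the plane be z = a·x + b·y + c.
TP102−TP101: 363a + 459b = 40.6;  TP103−TP101: −792a + 271b = 1010.
Solving gives a = −0.97984, b = 0.86336.
Gradient magnitude |∇z| = √(a² + b²) = √(0.96008 + 0.74538) = 1.30593.
True dip = arctan(1.30593) = 52.6°, dipping toward SE (azimuth ≈ 131°).

52.6°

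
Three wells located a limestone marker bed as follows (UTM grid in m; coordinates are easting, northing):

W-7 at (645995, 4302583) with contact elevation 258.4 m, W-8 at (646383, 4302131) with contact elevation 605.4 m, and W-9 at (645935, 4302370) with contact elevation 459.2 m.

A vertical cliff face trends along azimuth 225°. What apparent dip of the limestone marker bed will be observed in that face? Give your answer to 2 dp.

36.67°

Let the plane be z = a·easting + b·northing + c.
W-8−W-7: 388a − 452b = 347;  W-9−W-7: −60a − 213b = 200.8.
Solving gives a = −0.15352, b = −0.89948.
Unit vector along 225° is (sin 225°, cos 225°) = (-0.7071, -0.7071).
Slope in that direction = a·(-0.7071) + b·(-0.7071) = 0.74458.
Apparent dip = arctan|0.74458| = 36.67° (true dip is 42.4°, so apparent ≤ true as expected).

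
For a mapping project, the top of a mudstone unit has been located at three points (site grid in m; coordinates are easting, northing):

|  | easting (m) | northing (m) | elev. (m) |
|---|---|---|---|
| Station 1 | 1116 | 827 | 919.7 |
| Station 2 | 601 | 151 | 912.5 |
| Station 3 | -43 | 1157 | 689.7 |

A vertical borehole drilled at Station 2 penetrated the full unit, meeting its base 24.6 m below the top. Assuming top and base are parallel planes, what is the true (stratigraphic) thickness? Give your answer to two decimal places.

24.11 m

Let the plane be z = a·easting + b·northing + c.
Station 2−Station 1: −515a − 676b = −7.2;  Station 3−Station 1: −1159a + 330b = −230.
Solving gives a = 0.16557, b = −0.11548.
|∇z| = √(a²+b²) = 0.20186, so dip δ = arctan(0.20186) = 11.41°.
True thickness = vertical thickness × cos δ = 24.6 × cos 11.41° = 24.11 m.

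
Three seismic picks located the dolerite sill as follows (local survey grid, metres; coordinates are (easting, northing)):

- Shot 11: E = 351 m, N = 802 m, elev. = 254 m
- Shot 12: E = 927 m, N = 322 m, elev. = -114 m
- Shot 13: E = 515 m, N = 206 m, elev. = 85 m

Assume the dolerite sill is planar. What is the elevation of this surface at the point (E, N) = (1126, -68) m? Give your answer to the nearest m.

Two edge vectors: Shot 11→Shot 12 = (576, -480, -368), Shot 11→Shot 13 = (164, -596, -169).
Normal n = (Shot 11→Shot 12) × (Shot 11→Shot 13) = (-138208, 36992, -264576).
So ∂z/∂E = −n_x/n_z = −0.52238 and ∂z/∂N = −n_y/n_z = 0.13982.
Intercept c from Shot 11: 254 + 183.35 − 112.13 = 325.22.
At (1126, -68): z = −588.2 − 9.5 + 325.22 = -272.5 m.

-272 m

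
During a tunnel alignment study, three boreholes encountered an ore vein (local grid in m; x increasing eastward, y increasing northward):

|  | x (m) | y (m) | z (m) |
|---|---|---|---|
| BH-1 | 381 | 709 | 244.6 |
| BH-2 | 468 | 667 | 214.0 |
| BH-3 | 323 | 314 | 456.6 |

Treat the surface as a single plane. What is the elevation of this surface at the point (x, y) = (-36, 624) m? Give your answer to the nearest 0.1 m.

Two edge vectors: BH-1→BH-2 = (87, -42, -30.6), BH-1→BH-3 = (-58, -395, 212).
Normal n = (BH-1→BH-2) × (BH-1→BH-3) = (-20991, -16669.2, -36801).
So ∂z/∂x = −n_x/n_z = −0.57039 and ∂z/∂y = −n_y/n_z = −0.45296.
Intercept c from BH-1: 244.6 + 217.32 + 321.15 = 783.06.
At (-36, 624): z = 20.5 − 282.6 + 783.06 = 521.0 m.

521.0 m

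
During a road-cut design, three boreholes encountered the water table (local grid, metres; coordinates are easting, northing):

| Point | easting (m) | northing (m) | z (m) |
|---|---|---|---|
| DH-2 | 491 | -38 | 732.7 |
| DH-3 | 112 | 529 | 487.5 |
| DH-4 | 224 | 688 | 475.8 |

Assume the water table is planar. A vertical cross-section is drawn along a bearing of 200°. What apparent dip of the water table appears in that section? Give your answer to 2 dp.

8.69°

Two edge vectors: DH-2→DH-3 = (-379, 567, -245.2), DH-2→DH-4 = (-267, 726, -256.9).
Normal n = (DH-2→DH-3) × (DH-2→DH-4) = (32352.9, -31896.7, -123765).
So ∂z/∂easting = −n_x/n_z = 0.26141 and ∂z/∂northing = −n_y/n_z = −0.25772.
Unit vector along 200° is (sin 200°, cos 200°) = (-0.3420, -0.9397).
Slope in that direction = a·(-0.3420) + b·(-0.9397) = 0.15277.
Apparent dip = arctan|0.15277| = 8.69° (true dip is 20.2°, so apparent ≤ true as expected).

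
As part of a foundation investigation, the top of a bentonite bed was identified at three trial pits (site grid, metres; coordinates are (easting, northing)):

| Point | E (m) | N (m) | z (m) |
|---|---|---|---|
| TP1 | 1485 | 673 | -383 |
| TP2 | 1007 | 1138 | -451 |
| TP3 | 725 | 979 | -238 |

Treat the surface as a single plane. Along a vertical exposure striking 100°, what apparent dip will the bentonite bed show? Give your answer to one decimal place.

Two edge vectors: TP1→TP2 = (-478, 465, -68), TP1→TP3 = (-760, 306, 145).
Normal n = (TP1→TP2) × (TP1→TP3) = (88233, 120990, 207132).
So ∂z/∂E = −n_x/n_z = −0.42597 and ∂z/∂N = −n_y/n_z = −0.58412.
Unit vector along 100° is (sin 100°, cos 100°) = (0.9848, -0.1736).
Slope in that direction = a·(0.9848) + b·(-0.1736) = −0.31807.
Apparent dip = arctan|0.31807| = 17.6° (true dip is 35.9°, so apparent ≤ true as expected).

17.6°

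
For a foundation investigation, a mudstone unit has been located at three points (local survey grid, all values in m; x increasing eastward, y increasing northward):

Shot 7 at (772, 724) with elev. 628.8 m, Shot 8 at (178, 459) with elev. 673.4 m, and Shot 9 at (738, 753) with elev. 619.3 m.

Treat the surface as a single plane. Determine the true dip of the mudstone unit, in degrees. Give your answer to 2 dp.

Two edge vectors: Shot 7→Shot 8 = (-594, -265, 44.6), Shot 7→Shot 9 = (-34, 29, -9.5).
Normal n = (Shot 7→Shot 8) × (Shot 7→Shot 9) = (1224.1, -7159.4, -26236).
So ∂z/∂x = −n_x/n_z = 0.04666 and ∂z/∂y = −n_y/n_z = −0.27288.
Gradient magnitude |∇z| = √(a² + b²) = √(0.00218 + 0.07447) = 0.27684.
True dip = arctan(0.27684) = 15.47°, dipping toward N (azimuth ≈ 350°).

15.47°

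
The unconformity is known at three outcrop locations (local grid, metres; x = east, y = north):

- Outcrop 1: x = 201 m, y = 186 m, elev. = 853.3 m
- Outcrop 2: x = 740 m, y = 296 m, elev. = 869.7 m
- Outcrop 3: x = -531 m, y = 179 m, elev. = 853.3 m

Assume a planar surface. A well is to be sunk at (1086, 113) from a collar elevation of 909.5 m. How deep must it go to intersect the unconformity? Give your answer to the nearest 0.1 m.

68.9 m

Two edge vectors: Outcrop 1→Outcrop 2 = (539, 110, 16.4), Outcrop 1→Outcrop 3 = (-732, -7, 0).
Normal n = (Outcrop 1→Outcrop 2) × (Outcrop 1→Outcrop 3) = (114.8, -12004.8, 76747).
So ∂z/∂x = −n_x/n_z = −0.001496 and ∂z/∂y = −n_y/n_z = 0.156420.
Intercept c from Outcrop 1: 853.3 + 0.30 − 29.09 = 824.51.
At (1086, 113): z_contact = −1.62 + 17.68 + 824.51 = 840.56 m.
Depth below ground = 909.5 − 840.56 = 68.9 m.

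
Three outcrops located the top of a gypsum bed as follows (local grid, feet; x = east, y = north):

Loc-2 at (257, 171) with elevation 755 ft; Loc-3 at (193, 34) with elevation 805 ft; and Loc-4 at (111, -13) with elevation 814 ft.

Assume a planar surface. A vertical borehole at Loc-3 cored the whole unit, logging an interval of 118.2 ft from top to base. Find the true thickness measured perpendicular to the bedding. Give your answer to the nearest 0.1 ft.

Two edge vectors: Loc-2→Loc-3 = (-64, -137, 50), Loc-2→Loc-4 = (-146, -184, 59).
Normal n = (Loc-2→Loc-3) × (Loc-2→Loc-4) = (1117, -3524, -8226).
So ∂z/∂x = −n_x/n_z = 0.13579 and ∂z/∂y = −n_y/n_z = −0.42840.
|∇z| = √(a²+b²) = 0.44940, so dip δ = arctan(0.44940) = 24.20°.
True thickness = vertical thickness × cos δ = 118.2 × cos 24.20° = 107.8 ft.

107.8 ft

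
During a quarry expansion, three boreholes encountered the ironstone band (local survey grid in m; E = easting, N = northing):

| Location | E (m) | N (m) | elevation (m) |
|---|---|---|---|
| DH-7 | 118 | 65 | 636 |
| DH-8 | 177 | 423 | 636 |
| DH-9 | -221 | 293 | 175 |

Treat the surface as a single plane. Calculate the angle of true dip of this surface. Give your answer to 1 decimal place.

51.1°

Let the plane be z = a·E + b·N + c.
DH-8−DH-7: 59a + 358b = 0;  DH-9−DH-7: −339a + 228b = −461.
Solving gives a = 1.22419, b = −0.20175.
Gradient magnitude |∇z| = √(a² + b²) = √(1.49864 + 0.04070) = 1.24070.
True dip = arctan(1.24070) = 51.1°, dipping toward W (azimuth ≈ 279°).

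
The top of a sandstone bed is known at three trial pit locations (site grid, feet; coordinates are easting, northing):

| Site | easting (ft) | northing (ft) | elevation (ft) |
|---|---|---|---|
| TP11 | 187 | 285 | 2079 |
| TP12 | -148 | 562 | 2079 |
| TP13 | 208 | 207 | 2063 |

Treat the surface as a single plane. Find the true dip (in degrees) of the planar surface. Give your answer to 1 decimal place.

18.9°

Let the plane be z = a·easting + b·northing + c.
TP12−TP11: −335a + 277b = 0;  TP13−TP11: 21a − 78b = −16.
Solving gives a = 0.21819, b = 0.26387.
Gradient magnitude |∇z| = √(a² + b²) = √(0.04760 + 0.06963) = 0.34239.
True dip = arctan(0.34239) = 18.9°, dipping toward SW (azimuth ≈ 220°).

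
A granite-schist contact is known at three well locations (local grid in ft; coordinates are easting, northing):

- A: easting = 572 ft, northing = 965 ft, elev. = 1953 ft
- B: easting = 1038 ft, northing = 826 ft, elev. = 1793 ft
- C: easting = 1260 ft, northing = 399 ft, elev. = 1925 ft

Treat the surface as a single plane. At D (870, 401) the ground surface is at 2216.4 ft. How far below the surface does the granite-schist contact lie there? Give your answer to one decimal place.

Two edge vectors: A→B = (466, -139, -160), A→C = (688, -566, -28).
Normal n = (A→B) × (A→C) = (-86668, -97032, -168124).
So ∂z/∂easting = −n_x/n_z = −0.515500 and ∂z/∂northing = −n_y/n_z = −0.577145.
Intercept c from A: 1953 + 294.87 + 556.95 = 2804.81.
At (870, 401): z_contact = −448.49 − 231.44 + 2804.81 = 2124.89 ft.
Depth below ground = 2216.4 − 2124.89 = 91.5 ft.

91.5 ft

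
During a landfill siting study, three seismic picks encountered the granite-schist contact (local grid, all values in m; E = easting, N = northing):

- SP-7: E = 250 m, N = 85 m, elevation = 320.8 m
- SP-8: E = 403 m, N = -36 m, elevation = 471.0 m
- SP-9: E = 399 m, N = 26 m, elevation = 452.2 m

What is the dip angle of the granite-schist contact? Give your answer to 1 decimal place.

Let the plane be z = a·E + b·N + c.
SP-8−SP-7: 153a − 121b = 150.2;  SP-9−SP-7: 149a − 59b = 131.4.
Solving gives a = 0.78178, b = −0.25279.
Gradient magnitude |∇z| = √(a² + b²) = √(0.61118 + 0.06390) = 0.82164.
True dip = arctan(0.82164) = 39.4°, dipping toward WNW (azimuth ≈ 288°).

39.4°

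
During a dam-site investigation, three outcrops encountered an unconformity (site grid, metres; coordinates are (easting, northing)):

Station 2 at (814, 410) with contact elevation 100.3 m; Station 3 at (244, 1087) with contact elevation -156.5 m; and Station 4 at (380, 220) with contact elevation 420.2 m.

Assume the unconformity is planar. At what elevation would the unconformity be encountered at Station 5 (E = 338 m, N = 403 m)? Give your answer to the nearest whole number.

Two edge vectors: Station 2→Station 3 = (-570, 677, -256.8), Station 2→Station 4 = (-434, -190, 319.9).
Normal n = (Station 2→Station 3) × (Station 2→Station 4) = (167780.3, 293794.2, 402118).
So ∂z/∂E = −n_x/n_z = −0.41724 and ∂z/∂N = −n_y/n_z = −0.73062.
Intercept c from Station 2: 100.3 + 339.63 + 299.55 = 739.49.
At (338, 403): z = −141.0 − 294.4 + 739.49 = 304.0 m.

304 m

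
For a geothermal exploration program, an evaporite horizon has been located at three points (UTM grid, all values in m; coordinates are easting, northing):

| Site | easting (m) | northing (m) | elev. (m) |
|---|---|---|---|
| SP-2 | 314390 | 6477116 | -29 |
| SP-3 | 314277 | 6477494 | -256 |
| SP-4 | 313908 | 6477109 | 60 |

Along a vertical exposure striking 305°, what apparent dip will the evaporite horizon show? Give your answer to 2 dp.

Let the plane be z = a·easting + b·northing + c.
SP-3−SP-2: −113a + 378b = −227;  SP-4−SP-2: −482a − 7b = 89.
Solving gives a = −0.17517, b = −0.65289.
Unit vector along 305° is (sin 305°, cos 305°) = (-0.8192, 0.5736).
Slope in that direction = a·(-0.8192) + b·(0.5736) = −0.23100.
Apparent dip = arctan|0.23100| = 13.01° (true dip is 34.1°, so apparent ≤ true as expected).

13.01°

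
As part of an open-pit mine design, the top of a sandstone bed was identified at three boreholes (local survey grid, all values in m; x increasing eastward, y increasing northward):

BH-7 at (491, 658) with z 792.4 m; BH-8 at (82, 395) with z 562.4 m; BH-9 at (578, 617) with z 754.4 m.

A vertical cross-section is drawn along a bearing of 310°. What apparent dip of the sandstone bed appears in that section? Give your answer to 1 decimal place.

Let the plane be z = a·x + b·y + c.
BH-8−BH-7: −409a − 263b = −230;  BH-9−BH-7: 87a − 41b = −38.
Solving gives a = −0.01422, b = 0.89665.
Unit vector along 310° is (sin 310°, cos 310°) = (-0.7660, 0.6428).
Slope in that direction = a·(-0.7660) + b·(0.6428) = 0.58725.
Apparent dip = arctan|0.58725| = 30.4° (true dip is 41.9°, so apparent ≤ true as expected).

30.4°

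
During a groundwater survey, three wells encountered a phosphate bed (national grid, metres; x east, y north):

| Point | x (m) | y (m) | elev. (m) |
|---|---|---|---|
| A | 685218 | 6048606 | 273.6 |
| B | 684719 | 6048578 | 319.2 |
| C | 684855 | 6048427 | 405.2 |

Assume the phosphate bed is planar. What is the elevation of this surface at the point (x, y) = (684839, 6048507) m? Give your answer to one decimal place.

356.5 m

Two edge vectors: A→B = (-499, -28, 45.6), A→C = (-363, -179, 131.6).
Normal n = (A→B) × (A→C) = (4477.6, 49115.6, 79157).
So ∂z/∂x = −n_x/n_z = −0.056566065 and ∂z/∂y = −n_y/n_z = −0.620483343.
Intercept c from A: 273.6 + 38760.09 + 3753059.27 = 3792092.96.
At (684839, 6048507): z = −38738.6 − 3752997.8 + 3792092.96 = 356.5 m.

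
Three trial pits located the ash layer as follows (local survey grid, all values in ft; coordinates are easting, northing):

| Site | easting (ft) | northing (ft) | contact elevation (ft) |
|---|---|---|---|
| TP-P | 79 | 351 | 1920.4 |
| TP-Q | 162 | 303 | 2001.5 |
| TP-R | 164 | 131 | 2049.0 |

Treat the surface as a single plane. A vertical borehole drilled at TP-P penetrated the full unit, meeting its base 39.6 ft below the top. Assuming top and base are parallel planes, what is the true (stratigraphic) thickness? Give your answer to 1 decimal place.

29.9 ft

Let the plane be z = a·easting + b·northing + c.
TP-Q−TP-P: 83a − 48b = 81.1;  TP-R−TP-P: 85a − 220b = 128.6.
Solving gives a = 0.82293, b = −0.26659.
|∇z| = √(a²+b²) = 0.86504, so dip δ = arctan(0.86504) = 40.86°.
True thickness = vertical thickness × cos δ = 39.6 × cos 40.86° = 29.9 ft.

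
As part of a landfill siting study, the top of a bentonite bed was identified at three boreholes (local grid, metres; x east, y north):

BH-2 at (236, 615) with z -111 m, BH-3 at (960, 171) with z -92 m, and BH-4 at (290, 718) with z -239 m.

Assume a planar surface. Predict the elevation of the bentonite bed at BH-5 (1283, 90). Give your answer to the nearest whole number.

Let the plane be z = a·x + b·y + c.
BH-3−BH-2: 724a − 444b = 19;  BH-4−BH-2: 54a + 103b = −128.
Solving gives a = −0.55684, b = −0.95079.
Then c = -111 − a·236 − b·615 = 605.15.
At (1283, 90): z = −714.4 − 85.6 + 605.15 = -194.8 m.

-195 m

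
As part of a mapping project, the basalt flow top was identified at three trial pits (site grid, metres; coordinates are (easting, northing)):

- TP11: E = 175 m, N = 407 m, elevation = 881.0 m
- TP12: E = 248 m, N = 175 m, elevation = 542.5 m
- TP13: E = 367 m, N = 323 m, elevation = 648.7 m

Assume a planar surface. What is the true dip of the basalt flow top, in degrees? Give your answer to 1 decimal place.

54.8°

Let the plane be z = a·E + b·N + c.
TP12−TP11: 73a − 232b = −338.5;  TP13−TP11: 192a − 84b = −232.3.
Solving gives a = −0.66280, b = 1.25050.
Gradient magnitude |∇z| = √(a² + b²) = √(0.43931 + 1.56374) = 1.41529.
True dip = arctan(1.41529) = 54.8°, dipping toward SSE (azimuth ≈ 152°).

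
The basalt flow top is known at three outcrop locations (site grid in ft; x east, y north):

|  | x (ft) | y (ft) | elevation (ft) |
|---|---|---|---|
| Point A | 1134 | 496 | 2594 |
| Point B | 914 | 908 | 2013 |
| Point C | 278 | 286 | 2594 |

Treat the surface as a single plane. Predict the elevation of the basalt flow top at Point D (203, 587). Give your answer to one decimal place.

Let the plane be z = a·x + b·y + c.
Point B−Point A: −220a + 412b = −581;  Point C−Point A: −856a − 210b = 0.
Solving gives a = 0.305888, b = −1.246856.
Then c = 2594 − a·1134 − b·496 = 2865.56.
At (203, 587): z = 62.1 − 731.9 + 2865.56 = 2195.8 ft.

2195.8 ft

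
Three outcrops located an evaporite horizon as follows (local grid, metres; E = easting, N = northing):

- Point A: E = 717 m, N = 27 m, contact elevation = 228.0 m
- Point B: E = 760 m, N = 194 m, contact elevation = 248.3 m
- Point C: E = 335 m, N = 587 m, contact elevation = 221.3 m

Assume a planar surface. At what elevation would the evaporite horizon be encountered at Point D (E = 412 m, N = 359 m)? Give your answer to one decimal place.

Two edge vectors: Point A→Point B = (43, 167, 20.3), Point A→Point C = (-382, 560, -6.7).
Normal n = (Point A→Point B) × (Point A→Point C) = (-12486.9, -7466.5, 87874).
So ∂z/∂E = −n_x/n_z = 0.14210 and ∂z/∂N = −n_y/n_z = 0.08497.
Intercept c from Point A: 228 − 101.89 − 2.29 = 123.82.
At (412, 359): z = 58.5 + 30.5 + 123.82 = 212.9 m.

212.9 m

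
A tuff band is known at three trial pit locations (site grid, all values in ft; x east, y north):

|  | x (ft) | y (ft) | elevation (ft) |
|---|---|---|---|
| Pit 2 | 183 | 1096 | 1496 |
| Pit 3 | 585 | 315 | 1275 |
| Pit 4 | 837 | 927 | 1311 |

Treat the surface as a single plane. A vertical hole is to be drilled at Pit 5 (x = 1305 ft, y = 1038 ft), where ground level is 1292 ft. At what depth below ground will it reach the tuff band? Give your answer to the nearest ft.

Let the plane be z = a·x + b·y + c.
Pit 3−Pit 2: 402a − 781b = −221;  Pit 4−Pit 2: 654a − 169b = −185.
Solving gives a = −0.24193, b = 0.15844.
Then c = 1496 − a·183 − b·1096 = 1366.62.
At (1305, 1038): z_contact = −315.7 + 164.5 + 1366.62 = 1215.4 ft.
Depth below ground = 1292 − 1215.4 = 77 ft.

77 ft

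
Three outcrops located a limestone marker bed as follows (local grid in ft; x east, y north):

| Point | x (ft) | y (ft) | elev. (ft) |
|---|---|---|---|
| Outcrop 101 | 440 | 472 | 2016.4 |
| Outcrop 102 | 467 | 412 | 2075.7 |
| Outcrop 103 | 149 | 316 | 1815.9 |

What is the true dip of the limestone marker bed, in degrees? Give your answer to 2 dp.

48.34°

Two edge vectors: Outcrop 101→Outcrop 102 = (27, -60, 59.3), Outcrop 101→Outcrop 103 = (-291, -156, -200.5).
Normal n = (Outcrop 101→Outcrop 102) × (Outcrop 101→Outcrop 103) = (21280.8, -11842.8, -21672).
So ∂z/∂x = −n_x/n_z = 0.98195 and ∂z/∂y = −n_y/n_z = −0.54646.
Gradient magnitude |∇z| = √(a² + b²) = √(0.96422 + 0.29861) = 1.12376.
True dip = arctan(1.12376) = 48.34°, dipping toward WNW (azimuth ≈ 299°).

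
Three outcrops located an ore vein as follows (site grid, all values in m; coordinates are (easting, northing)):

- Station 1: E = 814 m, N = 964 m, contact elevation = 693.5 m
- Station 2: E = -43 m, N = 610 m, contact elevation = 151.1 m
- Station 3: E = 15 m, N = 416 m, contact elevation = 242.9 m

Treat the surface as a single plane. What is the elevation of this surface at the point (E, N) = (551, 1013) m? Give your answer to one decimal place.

Two edge vectors: Station 1→Station 2 = (-857, -354, -542.4), Station 1→Station 3 = (-799, -548, -450.6).
Normal n = (Station 1→Station 2) × (Station 1→Station 3) = (-137722.8, 47213.4, 186790).
So ∂z/∂E = −n_x/n_z = 0.737314 and ∂z/∂N = −n_y/n_z = −0.252762.
Intercept c from Station 1: 693.5 − 600.17 + 243.66 = 336.99.
At (551, 1013): z = 406.3 − 256.0 + 336.99 = 487.2 m.

487.2 m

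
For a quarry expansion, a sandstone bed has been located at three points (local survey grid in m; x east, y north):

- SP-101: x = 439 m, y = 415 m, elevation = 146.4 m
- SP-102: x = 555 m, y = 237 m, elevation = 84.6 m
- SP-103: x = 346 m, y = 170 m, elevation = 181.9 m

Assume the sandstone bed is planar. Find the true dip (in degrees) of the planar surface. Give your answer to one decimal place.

25.6°

Let the plane be z = a·x + b·y + c.
SP-102−SP-101: 116a − 178b = −61.8;  SP-103−SP-101: −93a − 245b = 35.5.
Solving gives a = −0.47716, b = 0.03623.
Gradient magnitude |∇z| = √(a² + b²) = √(0.22769 + 0.00131) = 0.47854.
True dip = arctan(0.47854) = 25.6°, dipping toward E (azimuth ≈ 094°).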